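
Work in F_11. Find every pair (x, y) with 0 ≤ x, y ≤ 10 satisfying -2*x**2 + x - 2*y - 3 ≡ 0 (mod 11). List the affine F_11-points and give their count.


Affine F_11-points: {(0, 4), (1, 9), (2, 1), (3, 2), (4, 1), (5, 9), (6, 4), (7, 8), (8, 10), (9, 10), (10, 8)}; count = 11.

For each of the 121 pairs (x, y) ∈ F_11², evaluate f(x, y) mod 11. Record the zeros.
  x = 0: [0↦8, 1↦6, 2↦4, 3↦2, 4↦0, 5↦9, 6↦7, 7↦5, 8↦3, 9↦1, 10↦10]  zeros at y ∈ {4}
  x = 1: [0↦7, 1↦5, 2↦3, 3↦1, 4↦10, 5↦8, 6↦6, 7↦4, 8↦2, 9↦0, 10↦9]  zeros at y ∈ {9}
  x = 2: [0↦2, 1↦0, 2↦9, 3↦7, 4↦5, 5↦3, 6↦1, 7↦10, 8↦8, 9↦6, 10↦4]  zeros at y ∈ {1}
  x = 3: [0↦4, 1↦2, 2↦0, 3↦9, 4↦7, 5↦5, 6↦3, 7↦1, 8↦10, 9↦8, 10↦6]  zeros at y ∈ {2}
  x = 4: [0↦2, 1↦0, 2↦9, 3↦7, 4↦5, 5↦3, 6↦1, 7↦10, 8↦8, 9↦6, 10↦4]  zeros at y ∈ {1}
  x = 5: [0↦7, 1↦5, 2↦3, 3↦1, 4↦10, 5↦8, 6↦6, 7↦4, 8↦2, 9↦0, 10↦9]  zeros at y ∈ {9}
  x = 6: [0↦8, 1↦6, 2↦4, 3↦2, 4↦0, 5↦9, 6↦7, 7↦5, 8↦3, 9↦1, 10↦10]  zeros at y ∈ {4}
  x = 7: [0↦5, 1↦3, 2↦1, 3↦10, 4↦8, 5↦6, 6↦4, 7↦2, 8↦0, 9↦9, 10↦7]  zeros at y ∈ {8}
  x = 8: [0↦9, 1↦7, 2↦5, 3↦3, 4↦1, 5↦10, 6↦8, 7↦6, 8↦4, 9↦2, 10↦0]  zeros at y ∈ {10}
  x = 9: [0↦9, 1↦7, 2↦5, 3↦3, 4↦1, 5↦10, 6↦8, 7↦6, 8↦4, 9↦2, 10↦0]  zeros at y ∈ {10}
  x = 10: [0↦5, 1↦3, 2↦1, 3↦10, 4↦8, 5↦6, 6↦4, 7↦2, 8↦0, 9↦9, 10↦7]  zeros at y ∈ {8}
Collecting zeros: affine points = {(0, 4), (1, 9), (2, 1), (3, 2), (4, 1), (5, 9), (6, 4), (7, 8), (8, 10), (9, 10), (10, 8)}.
Total count |C(F_11)_aff| = 11.


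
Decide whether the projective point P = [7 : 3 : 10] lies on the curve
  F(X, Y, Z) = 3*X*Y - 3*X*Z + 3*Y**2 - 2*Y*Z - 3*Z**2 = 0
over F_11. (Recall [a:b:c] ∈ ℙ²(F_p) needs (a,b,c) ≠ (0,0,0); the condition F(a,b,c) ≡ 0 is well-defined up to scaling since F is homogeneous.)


F(7,3,10) ≡ 4 (mod 11); P is NOT on the curve.

Evaluate F(7, 3, 10) term-by-term (mod 11).
  3*X*Y ↦ 3·7·3·1 = 63
  -3*X*Z ↦ -3·7·1·10 = -210
  3*Y**2 ↦ 3·1·9·1 = 27
  -2*Y*Z ↦ -2·1·3·10 = -60
  -3*Z**2 ↦ -3·1·1·100 = -300
Sum: F(7, 3, 10) = (63) + (-210) + (27) + (-60) + (-300) = -480.
Reducing mod 11: -480 ≡ 4 (mod 11).
Since F(a, b, c) ≡ 4 ≠ 0 (mod 11), P does NOT lie on the curve.


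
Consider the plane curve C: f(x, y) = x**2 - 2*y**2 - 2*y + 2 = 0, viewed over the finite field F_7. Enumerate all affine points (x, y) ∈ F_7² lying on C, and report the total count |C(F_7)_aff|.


Affine F_7-points: {(1, 3), (3, 1), (3, 5), (4, 1), (4, 5), (6, 3)}; count = 6.

For each of the 49 pairs (x, y) ∈ F_7², evaluate f(x, y) mod 7. Record the zeros.
  x = 0: [0↦2, 1↦5, 2↦4, 3↦6, 4↦4, 5↦5, 6↦2]  zeros at y ∈ ∅
  x = 1: [0↦3, 1↦6, 2↦5, 3↦0, 4↦5, 5↦6, 6↦3]  zeros at y ∈ {3}
  x = 2: [0↦6, 1↦2, 2↦1, 3↦3, 4↦1, 5↦2, 6↦6]  zeros at y ∈ ∅
  x = 3: [0↦4, 1↦0, 2↦6, 3↦1, 4↦6, 5↦0, 6↦4]  zeros at y ∈ {1, 5}
  x = 4: [0↦4, 1↦0, 2↦6, 3↦1, 4↦6, 5↦0, 6↦4]  zeros at y ∈ {1, 5}
  x = 5: [0↦6, 1↦2, 2↦1, 3↦3, 4↦1, 5↦2, 6↦6]  zeros at y ∈ ∅
  x = 6: [0↦3, 1↦6, 2↦5, 3↦0, 4↦5, 5↦6, 6↦3]  zeros at y ∈ {3}
Collecting zeros: affine points = {(1, 3), (3, 1), (3, 5), (4, 1), (4, 5), (6, 3)}.
Total count |C(F_7)_aff| = 6.


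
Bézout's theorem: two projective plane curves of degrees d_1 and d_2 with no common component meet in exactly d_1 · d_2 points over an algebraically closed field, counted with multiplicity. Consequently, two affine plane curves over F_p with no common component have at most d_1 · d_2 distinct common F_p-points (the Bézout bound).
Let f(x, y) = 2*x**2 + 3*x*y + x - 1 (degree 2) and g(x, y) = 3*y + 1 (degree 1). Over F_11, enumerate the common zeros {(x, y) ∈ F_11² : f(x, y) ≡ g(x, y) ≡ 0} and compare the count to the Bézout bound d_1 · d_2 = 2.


Common zeros: ∅; count = 0; Bézout bound = 2.

deg(f) = 2, deg(g) = 1, so Bézout bound = 2.
Scan x ∈ F_11. For each x, list the y ∈ F_11 with f(x, y) ≡ 0 and those with g(x, y) ≡ 0 (mod 11); the common zeros in that column are the intersection.
  x = 0: f ≡ 0 at y ∈ ∅; g ≡ 0 at y ∈ {7}; common: ∅.
  x = 1: f ≡ 0 at y ∈ {3}; g ≡ 0 at y ∈ {7}; common: ∅.
  x = 2: f ≡ 0 at y ∈ {4}; g ≡ 0 at y ∈ {7}; common: ∅.
  x = 3: f ≡ 0 at y ∈ {10}; g ≡ 0 at y ∈ {7}; common: ∅.
  x = 4: f ≡ 0 at y ∈ {9}; g ≡ 0 at y ∈ {7}; common: ∅.
  x = 5: f ≡ 0 at y ∈ {3}; g ≡ 0 at y ∈ {7}; common: ∅.
  x = 6: f ≡ 0 at y ∈ {0}; g ≡ 0 at y ∈ {7}; common: ∅.
  x = 7: f ≡ 0 at y ∈ {5}; g ≡ 0 at y ∈ {7}; common: ∅.
  x = 8: f ≡ 0 at y ∈ {4}; g ≡ 0 at y ∈ {7}; common: ∅.
  x = 9: f ≡ 0 at y ∈ {10}; g ≡ 0 at y ∈ {7}; common: ∅.
  x = 10: f ≡ 0 at y ∈ {0}; g ≡ 0 at y ∈ {7}; common: ∅.
Collecting: common zeros = ∅, so the count is 0.
Comparison with the Bézout bound: 0 ≤ 2 = deg(f)·deg(g), as expected for curves with no common component (the affine F_11-count falls short of the bound because intersections may lie at infinity, over extension fields, or carry multiplicity).


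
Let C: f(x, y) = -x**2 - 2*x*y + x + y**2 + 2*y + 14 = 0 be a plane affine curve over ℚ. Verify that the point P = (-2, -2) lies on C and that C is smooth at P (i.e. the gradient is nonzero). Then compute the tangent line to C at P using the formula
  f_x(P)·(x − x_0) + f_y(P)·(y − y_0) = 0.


Tangent line at P: 9*x + 2*y + 22 = 0.

Step 1: f(-2, -2) = 0, so P lies on C.
Step 2: partial derivatives
  f_x(x, y) = -2*x - 2*y + 1, f_y(x, y) = -2*x + 2*y + 2.
  f_x(P) = 9, f_y(P) = 2 (gradient nonzero, so P is smooth).
Step 3: tangent line at P: 9·(x − -2) + 2·(y − -2) = 0.
Expanding: 9*x + 2*y + 22 = 0.


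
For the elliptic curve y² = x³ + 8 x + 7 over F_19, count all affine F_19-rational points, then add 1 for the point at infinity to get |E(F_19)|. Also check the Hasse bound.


Affine points = {(0, 8), (0, 11), (1, 4), (1, 15), (3, 1), (3, 18), (5, 1), (5, 18), (6, 9), (6, 10), (7, 8), (7, 11), (10, 2), (10, 17), (11, 1), (11, 18), (12, 8), (12, 11), (13, 3), (13, 16), (15, 5), (15, 14), (18, 6), (18, 13)}; affine count = 24; |E(F_19)| = 25.

Discriminant check: Δ ∝ 4a³ + 27b² = 4·8³ + 27·7² = 4·512 + 27·49 ≡ 8 (mod 19). Nonzero ⇒ E is nonsingular.
For each x ∈ F_19, compute rhs = x³ + 8·x + 7 mod 19, then count y ∈ F_19 with y² ≡ rhs.
  x = 0: rhs = 7, matching y values: 8, 11 (2 points).
  x = 1: rhs = 16, matching y values: 4, 15 (2 points).
  x = 2: rhs = 12, matching y values: none (0 points).
  x = 3: rhs = 1, matching y values: 1, 18 (2 points).
  x = 4: rhs = 8, matching y values: none (0 points).
  x = 5: rhs = 1, matching y values: 1, 18 (2 points).
  x = 6: rhs = 5, matching y values: 9, 10 (2 points).
  x = 7: rhs = 7, matching y values: 8, 11 (2 points).
  x = 8: rhs = 13, matching y values: none (0 points).
  x = 9: rhs = 10, matching y values: none (0 points).
  x = 10: rhs = 4, matching y values: 2, 17 (2 points).
  x = 11: rhs = 1, matching y values: 1, 18 (2 points).
  x = 12: rhs = 7, matching y values: 8, 11 (2 points).
  x = 13: rhs = 9, matching y values: 3, 16 (2 points).
  x = 14: rhs = 13, matching y values: none (0 points).
  x = 15: rhs = 6, matching y values: 5, 14 (2 points).
  x = 16: rhs = 13, matching y values: none (0 points).
  x = 17: rhs = 2, matching y values: none (0 points).
  x = 18: rhs = 17, matching y values: 6, 13 (2 points).
Total affine count: 24.
Full point count |E(F_19)| = 24 + 1 = 25.
Hasse bound: |25 − (19+1)| = |5| = 5 ≤ 2√19 ≈ 8.7178 ✓.


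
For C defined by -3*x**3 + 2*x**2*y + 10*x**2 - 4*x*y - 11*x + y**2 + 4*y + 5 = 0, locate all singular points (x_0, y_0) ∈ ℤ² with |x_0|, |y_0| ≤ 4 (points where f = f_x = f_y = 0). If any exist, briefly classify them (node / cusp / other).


Singular points: {(1, -1)}; classification: node.

Compute partial derivatives:
  f_x = -9*x**2 + 4*x*y + 20*x - 4*y - 11.
  f_y = 2*x**2 - 4*x + 2*y + 4.
Scan x_0 ∈ {−4, ..., 4}. For each x_0, f_y(x_0, y) is a polynomial in y; find its integer roots y ∈ {−4, ..., 4}, then test f_x and f at those candidates.
  x = -4: f_y(-4, y) = 2*y + 52; no integer root y with |y| ≤ 4.
  x = -3: f_y(-3, y) = 2*y + 34; no integer root y with |y| ≤ 4.
  x = -2: f_y(-2, y) = 2*y + 20; no integer root y with |y| ≤ 4.
  x = -1: f_y(-1, y) = 2*y + 10; no integer root y with |y| ≤ 4.
  x = 0: f_y(0, y) = 2*y + 4; vanishes at y ∈ {-2}. (0, -2): f_x = -3 ≠ 0.
  x = 1: f_y(1, y) = 2*y + 2; vanishes at y ∈ {-1}. (1, -1): f_x = 0, f = 0 — SINGULAR.
  x = 2: f_y(2, y) = 2*y + 4; vanishes at y ∈ {-2}. (2, -2): f_x = -15 ≠ 0.
  x = 3: f_y(3, y) = 2*y + 10; no integer root y with |y| ≤ 4.
  x = 4: f_y(4, y) = 2*y + 20; no integer root y with |y| ≤ 4.
Only singular point on the grid: (1, -1).
Classify: substitute x = 1 + u, y = -1 + v and expand: f = -3*u**3 + 2*u**2*v - u**2 + v**2.
No constant or linear terms (consistent with a singular point). Quadratic part: -u**2 + v**2. Cubic part: -3*u**3 + 2*u**2*v.
The quadratic part v**2 - u**2 = (v − u)(v + u) splits into two distinct linear factors, so there are two distinct tangent lines y − -1 = ±(x − 1) — this is a node (ordinary double point).
Classification: node.


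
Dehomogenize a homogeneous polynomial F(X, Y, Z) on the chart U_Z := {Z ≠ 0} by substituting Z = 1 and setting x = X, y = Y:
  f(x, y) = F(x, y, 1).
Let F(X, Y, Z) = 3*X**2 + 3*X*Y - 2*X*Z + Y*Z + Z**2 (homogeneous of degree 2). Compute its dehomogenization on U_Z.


f(x, y) = 3*x**2 + 3*x*y - 2*x + y + 1

On U_Z we set Z = 1. Each monomial c·X^i·Y^j·Z^k in F becomes c·x^i·y^j·1^k = c·x^i·y^j.
Substituting Z = 1: F(X, Y, 1) = 3*x**2 + 3*x*y - 2*x + y + 1.
Note: deg(f) ≤ deg(F) = 2; strict inequality happens when F is divisible by Z (lost terms).


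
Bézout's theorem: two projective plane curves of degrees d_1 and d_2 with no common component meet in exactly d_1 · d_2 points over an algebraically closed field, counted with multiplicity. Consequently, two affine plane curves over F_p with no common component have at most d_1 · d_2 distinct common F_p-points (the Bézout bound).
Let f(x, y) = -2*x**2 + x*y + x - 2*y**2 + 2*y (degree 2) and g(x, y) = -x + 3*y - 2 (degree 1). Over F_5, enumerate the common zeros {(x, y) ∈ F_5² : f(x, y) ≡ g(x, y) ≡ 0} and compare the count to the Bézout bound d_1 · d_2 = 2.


Common zeros: {(1, 1), (3, 0)}; count = 2; Bézout bound = 2.

deg(f) = 2, deg(g) = 1, so Bézout bound = 2.
Scan x ∈ F_5. For each x, list the y ∈ F_5 with f(x, y) ≡ 0 and those with g(x, y) ≡ 0 (mod 5); the common zeros in that column are the intersection.
  x = 0: f ≡ 0 at y ∈ {0, 1}; g ≡ 0 at y ∈ {4}; common: ∅.
  x = 1: f ≡ 0 at y ∈ {1, 3}; g ≡ 0 at y ∈ {1}; common: {1}.
  x = 2: f ≡ 0 at y ∈ ∅; g ≡ 0 at y ∈ {3}; common: ∅.
  x = 3: f ≡ 0 at y ∈ {0}; g ≡ 0 at y ∈ {0}; common: {0}.
  x = 4: f ≡ 0 at y ∈ ∅; g ≡ 0 at y ∈ {2}; common: ∅.
Collecting: common zeros = {(1, 1), (3, 0)}, so the count is 2.
Comparison with the Bézout bound: 2 ≤ 2 = deg(f)·deg(g), as expected for curves with no common component (the bound is attained).


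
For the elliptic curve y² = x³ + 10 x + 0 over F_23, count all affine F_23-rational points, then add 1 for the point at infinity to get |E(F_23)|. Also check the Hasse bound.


Affine points = {(0, 0), (4, 9), (4, 14), (6, 0), (12, 10), (12, 13), (13, 2), (13, 21), (14, 3), (14, 20), (15, 11), (15, 12), (16, 1), (16, 22), (17, 0), (18, 3), (18, 20), (20, 9), (20, 14), (21, 8), (21, 15), (22, 9), (22, 14)}; affine count = 23; |E(F_23)| = 24.

Discriminant check: Δ ∝ 4a³ + 27b² = 4·10³ + 27·0² = 4·1000 + 27·0 ≡ 21 (mod 23). Nonzero ⇒ E is nonsingular.
For each x ∈ F_23, compute rhs = x³ + 10·x + 0 mod 23, then count y ∈ F_23 with y² ≡ rhs.
  x = 0: rhs = 0, matching y values: 0 (1 points).
  x = 1: rhs = 11, matching y values: none (0 points).
  x = 2: rhs = 5, matching y values: none (0 points).
  x = 3: rhs = 11, matching y values: none (0 points).
  x = 4: rhs = 12, matching y values: 9, 14 (2 points).
  x = 5: rhs = 14, matching y values: none (0 points).
  x = 6: rhs = 0, matching y values: 0 (1 points).
  x = 7: rhs = 22, matching y values: none (0 points).
  x = 8: rhs = 17, matching y values: none (0 points).
  x = 9: rhs = 14, matching y values: none (0 points).
  x = 10: rhs = 19, matching y values: none (0 points).
  x = 11: rhs = 15, matching y values: none (0 points).
  x = 12: rhs = 8, matching y values: 10, 13 (2 points).
  x = 13: rhs = 4, matching y values: 2, 21 (2 points).
  x = 14: rhs = 9, matching y values: 3, 20 (2 points).
  x = 15: rhs = 6, matching y values: 11, 12 (2 points).
  x = 16: rhs = 1, matching y values: 1, 22 (2 points).
  x = 17: rhs = 0, matching y values: 0 (1 points).
  x = 18: rhs = 9, matching y values: 3, 20 (2 points).
  x = 19: rhs = 11, matching y values: none (0 points).
  x = 20: rhs = 12, matching y values: 9, 14 (2 points).
  x = 21: rhs = 18, matching y values: 8, 15 (2 points).
  x = 22: rhs = 12, matching y values: 9, 14 (2 points).
Total affine count: 23.
Full point count |E(F_23)| = 23 + 1 = 24.
Hasse bound: |24 − (23+1)| = |0| = 0 ≤ 2√23 ≈ 9.5917 ✓.


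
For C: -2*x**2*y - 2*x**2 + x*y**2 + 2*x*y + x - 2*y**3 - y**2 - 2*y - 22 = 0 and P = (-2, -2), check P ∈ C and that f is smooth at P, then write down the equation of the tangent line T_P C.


Tangent line at P: -7*x - 26*y - 66 = 0.

Step 1: f(-2, -2) = 0, so P lies on C.
Step 2: partial derivatives
  f_x(x, y) = -4*x*y - 4*x + y**2 + 2*y + 1, f_y(x, y) = -2*x**2 + 2*x*y + 2*x - 6*y**2 - 2*y - 2.
  f_x(P) = -7, f_y(P) = -26 (gradient nonzero, so P is smooth).
Step 3: tangent line at P: -7·(x − -2) + -26·(y − -2) = 0.
Expanding: -7*x - 26*y - 66 = 0.


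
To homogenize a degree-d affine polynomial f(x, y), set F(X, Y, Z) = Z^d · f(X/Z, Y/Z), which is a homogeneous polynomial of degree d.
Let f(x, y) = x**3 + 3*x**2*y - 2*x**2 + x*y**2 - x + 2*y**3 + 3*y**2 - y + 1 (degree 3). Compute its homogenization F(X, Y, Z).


F(X, Y, Z) = X**3 + 3*X**2*Y - 2*X**2*Z + X*Y**2 - X*Z**2 + 2*Y**3 + 3*Y**2*Z - Y*Z**2 + Z**3

deg(f) = 3.
Substitute x = X/Z, y = Y/Z into f, then multiply by Z^3.
  monomial 1·x^3·y^0 ↦ 1·X^3·Y^0·Z^0.
  monomial 3·x^2·y^1 ↦ 3·X^2·Y^1·Z^0.
  monomial -2·x^2·y^0 ↦ -2·X^2·Y^0·Z^1.
  monomial 1·x^1·y^2 ↦ 1·X^1·Y^2·Z^0.
  monomial -1·x^1·y^0 ↦ -1·X^1·Y^0·Z^2.
  monomial 2·x^0·y^3 ↦ 2·X^0·Y^3·Z^0.
  monomial 3·x^0·y^2 ↦ 3·X^0·Y^2·Z^1.
  monomial -1·x^0·y^1 ↦ -1·X^0·Y^1·Z^2.
  monomial 1·x^0·y^0 ↦ 1·X^0·Y^0·Z^3.
Collecting: F(X, Y, Z) = X**3 + 3*X**2*Y - 2*X**2*Z + X*Y**2 - X*Z**2 + 2*Y**3 + 3*Y**2*Z - Y*Z**2 + Z**3.


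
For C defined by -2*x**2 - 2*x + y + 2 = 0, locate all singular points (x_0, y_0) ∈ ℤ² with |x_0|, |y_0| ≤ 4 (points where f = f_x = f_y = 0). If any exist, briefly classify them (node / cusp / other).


No singular points in the scanned grid; C is smooth there.

Compute partial derivatives:
  f_x = -4*x - 2.
  f_y = 1.
f_y = 1 is a nonzero constant, so f_y never vanishes: no point (x, y) can satisfy f = f_x = f_y = 0. In particular no (x, y) ∈ {−4, ..., 4}² is singular; the curve is smooth.


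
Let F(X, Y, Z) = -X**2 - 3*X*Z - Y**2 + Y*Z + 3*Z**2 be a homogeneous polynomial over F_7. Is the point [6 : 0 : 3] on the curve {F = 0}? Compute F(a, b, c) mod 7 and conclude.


F(6,0,3) ≡ 0 (mod 7); P is on the curve.

Evaluate F(6, 0, 3) term-by-term (mod 7).
  -X**2 ↦ -1·36·1·1 = -36
  -3*X*Z ↦ -3·6·1·3 = -54
  -Y**2 ↦ -1·1·0·1 = 0
  Y*Z ↦ 1·1·0·3 = 0
  3*Z**2 ↦ 3·1·1·9 = 27
Sum: F(6, 0, 3) = (-36) + (-54) + (0) + (0) + (27) = -63.
Reducing mod 7: -63 ≡ 0 (mod 7).
Since F(a, b, c) ≡ 0 (mod 7), P lies on the curve.


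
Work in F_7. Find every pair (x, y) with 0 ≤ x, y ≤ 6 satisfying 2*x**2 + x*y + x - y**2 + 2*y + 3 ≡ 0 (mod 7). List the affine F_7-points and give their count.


Affine F_7-points: {(0, 3), (0, 6), (3, 1), (3, 4), (5, 3), (5, 4)}; count = 6.

For each of the 49 pairs (x, y) ∈ F_7², evaluate f(x, y) mod 7. Record the zeros.
  x = 0: [0↦3, 1↦4, 2↦3, 3↦0, 4↦2, 5↦2, 6↦0]  zeros at y ∈ {3, 6}
  x = 1: [0↦6, 1↦1, 2↦1, 3↦6, 4↦2, 5↦3, 6↦2]  zeros at y ∈ ∅
  x = 2: [0↦6, 1↦2, 2↦3, 3↦2, 4↦6, 5↦1, 6↦1]  zeros at y ∈ ∅
  x = 3: [0↦3, 1↦0, 2↦2, 3↦2, 4↦0, 5↦3, 6↦4]  zeros at y ∈ {1, 4}
  x = 4: [0↦4, 1↦2, 2↦5, 3↦6, 4↦5, 5↦2, 6↦4]  zeros at y ∈ ∅
  x = 5: [0↦2, 1↦1, 2↦5, 3↦0, 4↦0, 5↦5, 6↦1]  zeros at y ∈ {3, 4}
  x = 6: [0↦4, 1↦4, 2↦2, 3↦5, 4↦6, 5↦5, 6↦2]  zeros at y ∈ ∅
Collecting zeros: affine points = {(0, 3), (0, 6), (3, 1), (3, 4), (5, 3), (5, 4)}.
Total count |C(F_7)_aff| = 6.


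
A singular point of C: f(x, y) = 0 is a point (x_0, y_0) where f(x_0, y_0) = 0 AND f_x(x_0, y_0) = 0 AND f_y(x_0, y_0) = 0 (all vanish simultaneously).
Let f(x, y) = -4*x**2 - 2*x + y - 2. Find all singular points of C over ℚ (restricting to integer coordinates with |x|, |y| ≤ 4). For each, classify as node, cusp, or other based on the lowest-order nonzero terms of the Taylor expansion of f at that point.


No singular points in the scanned grid; C is smooth there.

Compute partial derivatives:
  f_x = -8*x - 2.
  f_y = 1.
f_y = 1 is a nonzero constant, so f_y never vanishes: no point (x, y) can satisfy f = f_x = f_y = 0. In particular no (x, y) ∈ {−4, ..., 4}² is singular; the curve is smooth.


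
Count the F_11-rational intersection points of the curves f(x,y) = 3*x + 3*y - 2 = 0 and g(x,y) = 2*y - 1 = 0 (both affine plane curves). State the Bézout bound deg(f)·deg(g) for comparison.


Common zeros: {(2, 6)}; count = 1; Bézout bound = 1.

deg(f) = 1, deg(g) = 1, so Bézout bound = 1.
Scan x ∈ F_11. For each x, list the y ∈ F_11 with f(x, y) ≡ 0 and those with g(x, y) ≡ 0 (mod 11); the common zeros in that column are the intersection.
  x = 0: f ≡ 0 at y ∈ {8}; g ≡ 0 at y ∈ {6}; common: ∅.
  x = 1: f ≡ 0 at y ∈ {7}; g ≡ 0 at y ∈ {6}; common: ∅.
  x = 2: f ≡ 0 at y ∈ {6}; g ≡ 0 at y ∈ {6}; common: {6}.
  x = 3: f ≡ 0 at y ∈ {5}; g ≡ 0 at y ∈ {6}; common: ∅.
  x = 4: f ≡ 0 at y ∈ {4}; g ≡ 0 at y ∈ {6}; common: ∅.
  x = 5: f ≡ 0 at y ∈ {3}; g ≡ 0 at y ∈ {6}; common: ∅.
  x = 6: f ≡ 0 at y ∈ {2}; g ≡ 0 at y ∈ {6}; common: ∅.
  x = 7: f ≡ 0 at y ∈ {1}; g ≡ 0 at y ∈ {6}; common: ∅.
  x = 8: f ≡ 0 at y ∈ {0}; g ≡ 0 at y ∈ {6}; common: ∅.
  x = 9: f ≡ 0 at y ∈ {10}; g ≡ 0 at y ∈ {6}; common: ∅.
  x = 10: f ≡ 0 at y ∈ {9}; g ≡ 0 at y ∈ {6}; common: ∅.
Collecting: common zeros = {(2, 6)}, so the count is 1.
Comparison with the Bézout bound: 1 ≤ 1 = deg(f)·deg(g), as expected for curves with no common component (the bound is attained).


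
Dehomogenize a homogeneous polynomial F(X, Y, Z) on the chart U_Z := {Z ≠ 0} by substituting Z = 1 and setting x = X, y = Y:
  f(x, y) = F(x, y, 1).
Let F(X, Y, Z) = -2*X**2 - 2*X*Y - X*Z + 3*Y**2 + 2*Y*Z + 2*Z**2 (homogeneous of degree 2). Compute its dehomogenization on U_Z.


f(x, y) = -2*x**2 - 2*x*y - x + 3*y**2 + 2*y + 2

On U_Z we set Z = 1. Each monomial c·X^i·Y^j·Z^k in F becomes c·x^i·y^j·1^k = c·x^i·y^j.
Substituting Z = 1: F(X, Y, 1) = -2*x**2 - 2*x*y - x + 3*y**2 + 2*y + 2.
Note: deg(f) ≤ deg(F) = 2; strict inequality happens when F is divisible by Z (lost terms).


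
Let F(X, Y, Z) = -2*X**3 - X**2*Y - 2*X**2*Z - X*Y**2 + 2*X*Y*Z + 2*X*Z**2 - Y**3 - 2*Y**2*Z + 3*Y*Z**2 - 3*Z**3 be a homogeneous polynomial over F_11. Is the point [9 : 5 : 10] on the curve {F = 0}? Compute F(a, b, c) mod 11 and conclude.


F(9,5,10) ≡ 2 (mod 11); P is NOT on the curve.

Evaluate F(9, 5, 10) term-by-term (mod 11).
  -2*X**3 ↦ -2·729·1·1 = -1458
  -X**2*Y ↦ -1·81·5·1 = -405
  -2*X**2*Z ↦ -2·81·1·10 = -1620
  -X*Y**2 ↦ -1·9·25·1 = -225
  2*X*Y*Z ↦ 2·9·5·10 = 900
  2*X*Z**2 ↦ 2·9·1·100 = 1800
  -Y**3 ↦ -1·1·125·1 = -125
  -2*Y**2*Z ↦ -2·1·25·10 = -500
  3*Y*Z**2 ↦ 3·1·5·100 = 1500
  -3*Z**3 ↦ -3·1·1·1000 = -3000
Sum: F(9, 5, 10) = (-1458) + (-405) + (-1620) + (-225) + (900) + (1800) + (-125) + (-500) + (1500) + (-3000) = -3133.
Reducing mod 11: -3133 ≡ 2 (mod 11).
Since F(a, b, c) ≡ 2 ≠ 0 (mod 11), P does NOT lie on the curve.


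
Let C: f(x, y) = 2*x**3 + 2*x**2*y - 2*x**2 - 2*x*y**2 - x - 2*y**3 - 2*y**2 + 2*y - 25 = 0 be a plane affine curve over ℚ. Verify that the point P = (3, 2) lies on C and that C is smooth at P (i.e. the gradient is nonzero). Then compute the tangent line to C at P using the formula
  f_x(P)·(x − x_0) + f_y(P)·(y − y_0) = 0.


Tangent line at P: 57*x - 36*y - 99 = 0.

Step 1: f(3, 2) = 0, so P lies on C.
Step 2: partial derivatives
  f_x(x, y) = 6*x**2 + 4*x*y - 4*x - 2*y**2 - 1, f_y(x, y) = 2*x**2 - 4*x*y - 6*y**2 - 4*y + 2.
  f_x(P) = 57, f_y(P) = -36 (gradient nonzero, so P is smooth).
Step 3: tangent line at P: 57·(x − 3) + -36·(y − 2) = 0.
Expanding: 57*x - 36*y - 99 = 0.


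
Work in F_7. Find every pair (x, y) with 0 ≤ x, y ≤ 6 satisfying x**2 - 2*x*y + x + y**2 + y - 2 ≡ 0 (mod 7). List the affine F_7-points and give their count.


Affine F_7-points: {(0, 1), (0, 5), (1, 0), (1, 1), (2, 5), (5, 0), (5, 2)}; count = 7.

For each of the 49 pairs (x, y) ∈ F_7², evaluate f(x, y) mod 7. Record the zeros.
  x = 0: [0↦5, 1↦0, 2↦4, 3↦3, 4↦4, 5↦0, 6↦5]  zeros at y ∈ {1, 5}
  x = 1: [0↦0, 1↦0, 2↦2, 3↦6, 4↦5, 5↦6, 6↦2]  zeros at y ∈ {0, 1}
  x = 2: [0↦4, 1↦2, 2↦2, 3↦4, 4↦1, 5↦0, 6↦1]  zeros at y ∈ {5}
  x = 3: [0↦3, 1↦6, 2↦4, 3↦4, 4↦6, 5↦3, 6↦2]  zeros at y ∈ ∅
  x = 4: [0↦4, 1↦5, 2↦1, 3↦6, 4↦6, 5↦1, 6↦5]  zeros at y ∈ ∅
  x = 5: [0↦0, 1↦6, 2↦0, 3↦3, 4↦1, 5↦1, 6↦3]  zeros at y ∈ {0, 2}
  x = 6: [0↦5, 1↦2, 2↦1, 3↦2, 4↦5, 5↦3, 6↦3]  zeros at y ∈ ∅
Collecting zeros: affine points = {(0, 1), (0, 5), (1, 0), (1, 1), (2, 5), (5, 0), (5, 2)}.
Total count |C(F_7)_aff| = 7.


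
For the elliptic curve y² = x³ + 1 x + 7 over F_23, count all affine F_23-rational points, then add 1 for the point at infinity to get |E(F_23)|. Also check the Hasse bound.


Affine points = {(1, 3), (1, 20), (4, 11), (4, 12), (7, 9), (7, 14), (9, 3), (9, 20), (13, 3), (13, 20), (15, 4), (15, 19), (16, 5), (16, 18), (19, 10), (19, 13), (20, 0)}; affine count = 17; |E(F_23)| = 18.

Discriminant check: Δ ∝ 4a³ + 27b² = 4·1³ + 27·7² = 4·1 + 27·49 ≡ 16 (mod 23). Nonzero ⇒ E is nonsingular.
For each x ∈ F_23, compute rhs = x³ + 1·x + 7 mod 23, then count y ∈ F_23 with y² ≡ rhs.
  x = 0: rhs = 7, matching y values: none (0 points).
  x = 1: rhs = 9, matching y values: 3, 20 (2 points).
  x = 2: rhs = 17, matching y values: none (0 points).
  x = 3: rhs = 14, matching y values: none (0 points).
  x = 4: rhs = 6, matching y values: 11, 12 (2 points).
  x = 5: rhs = 22, matching y values: none (0 points).
  x = 6: rhs = 22, matching y values: none (0 points).
  x = 7: rhs = 12, matching y values: 9, 14 (2 points).
  x = 8: rhs = 21, matching y values: none (0 points).
  x = 9: rhs = 9, matching y values: 3, 20 (2 points).
  x = 10: rhs = 5, matching y values: none (0 points).
  x = 11: rhs = 15, matching y values: none (0 points).
  x = 12: rhs = 22, matching y values: none (0 points).
  x = 13: rhs = 9, matching y values: 3, 20 (2 points).
  x = 14: rhs = 5, matching y values: none (0 points).
  x = 15: rhs = 16, matching y values: 4, 19 (2 points).
  x = 16: rhs = 2, matching y values: 5, 18 (2 points).
  x = 17: rhs = 15, matching y values: none (0 points).
  x = 18: rhs = 15, matching y values: none (0 points).
  x = 19: rhs = 8, matching y values: 10, 13 (2 points).
  x = 20: rhs = 0, matching y values: 0 (1 points).
  x = 21: rhs = 20, matching y values: none (0 points).
  x = 22: rhs = 5, matching y values: none (0 points).
Total affine count: 17.
Full point count |E(F_23)| = 17 + 1 = 18.
Hasse bound: |18 − (23+1)| = |-6| = 6 ≤ 2√23 ≈ 9.5917 ✓.


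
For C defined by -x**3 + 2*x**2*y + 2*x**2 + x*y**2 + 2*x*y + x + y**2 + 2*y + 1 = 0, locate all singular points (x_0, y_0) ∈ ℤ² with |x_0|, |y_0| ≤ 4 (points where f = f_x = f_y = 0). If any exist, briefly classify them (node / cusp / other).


Singular points: {(0, -1)}; classification: cusp.

Compute partial derivatives:
  f_x = -3*x**2 + 4*x*y + 4*x + y**2 + 2*y + 1.
  f_y = 2*x**2 + 2*x*y + 2*x + 2*y + 2.
Scan x_0 ∈ {−4, ..., 4}. For each x_0, f_y(x_0, y) is a polynomial in y; find its integer roots y ∈ {−4, ..., 4}, then test f_x and f at those candidates.
  x = -4: f_y(-4, y) = 26 - 6*y; no integer root y with |y| ≤ 4.
  x = -3: f_y(-3, y) = 14 - 4*y; no integer root y with |y| ≤ 4.
  x = -2: f_y(-2, y) = 6 - 2*y; vanishes at y ∈ {3}. (-2, 3): f_x = -28 ≠ 0.
  x = -1: f_y(-1, y) = 2; no integer root y with |y| ≤ 4.
  x = 0: f_y(0, y) = 2*y + 2; vanishes at y ∈ {-1}. (0, -1): f_x = 0, f = 0 — SINGULAR.
  x = 1: f_y(1, y) = 4*y + 6; no integer root y with |y| ≤ 4.
  x = 2: f_y(2, y) = 6*y + 14; no integer root y with |y| ≤ 4.
  x = 3: f_y(3, y) = 8*y + 26; no integer root y with |y| ≤ 4.
  x = 4: f_y(4, y) = 10*y + 42; no integer root y with |y| ≤ 4.
Only singular point on the grid: (0, -1).
Classify: substitute x = 0 + u, y = -1 + v and expand: f = -u**3 + 2*u**2*v + u*v**2 + v**2.
No constant or linear terms (consistent with a singular point). Quadratic part: v**2. Cubic part: -u**3 + 2*u**2*v + u*v**2.
The quadratic part v**2 is a perfect square, so there is a single (double) tangent line v = 0, i.e. y = -1. Restricting the cubic part to that line (v = 0) leaves -u**3 ≠ 0, so f is not divisible by v and the branch is v² ≈ u**3 to lowest order — this is a cusp.
Classification: cusp.


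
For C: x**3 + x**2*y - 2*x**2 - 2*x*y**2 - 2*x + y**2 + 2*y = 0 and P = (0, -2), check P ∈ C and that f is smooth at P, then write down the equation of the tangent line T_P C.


Tangent line at P: -10*x - 2*y - 4 = 0.

Step 1: f(0, -2) = 0, so P lies on C.
Step 2: partial derivatives
  f_x(x, y) = 3*x**2 + 2*x*y - 4*x - 2*y**2 - 2, f_y(x, y) = x**2 - 4*x*y + 2*y + 2.
  f_x(P) = -10, f_y(P) = -2 (gradient nonzero, so P is smooth).
Step 3: tangent line at P: -10·(x − 0) + -2·(y − -2) = 0.
Expanding: -10*x - 2*y - 4 = 0.


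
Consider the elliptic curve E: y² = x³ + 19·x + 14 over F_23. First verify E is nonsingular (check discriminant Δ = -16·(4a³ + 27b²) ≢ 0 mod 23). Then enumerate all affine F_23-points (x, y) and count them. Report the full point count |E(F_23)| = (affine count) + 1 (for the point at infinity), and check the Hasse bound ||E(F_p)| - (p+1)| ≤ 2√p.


Affine points = {(3, 11), (3, 12), (4, 4), (4, 19), (5, 2), (5, 21), (10, 10), (10, 13), (11, 6), (11, 17), (17, 11), (17, 12), (18, 1), (18, 22), (19, 9), (19, 14)}; affine count = 16; |E(F_23)| = 17.

Discriminant check: Δ ∝ 4a³ + 27b² = 4·19³ + 27·14² = 4·6859 + 27·196 ≡ 22 (mod 23). Nonzero ⇒ E is nonsingular.
For each x ∈ F_23, compute rhs = x³ + 19·x + 14 mod 23, then count y ∈ F_23 with y² ≡ rhs.
  x = 0: rhs = 14, matching y values: none (0 points).
  x = 1: rhs = 11, matching y values: none (0 points).
  x = 2: rhs = 14, matching y values: none (0 points).
  x = 3: rhs = 6, matching y values: 11, 12 (2 points).
  x = 4: rhs = 16, matching y values: 4, 19 (2 points).
  x = 5: rhs = 4, matching y values: 2, 21 (2 points).
  x = 6: rhs = 22, matching y values: none (0 points).
  x = 7: rhs = 7, matching y values: none (0 points).
  x = 8: rhs = 11, matching y values: none (0 points).
  x = 9: rhs = 17, matching y values: none (0 points).
  x = 10: rhs = 8, matching y values: 10, 13 (2 points).
  x = 11: rhs = 13, matching y values: 6, 17 (2 points).
  x = 12: rhs = 15, matching y values: none (0 points).
  x = 13: rhs = 20, matching y values: none (0 points).
  x = 14: rhs = 11, matching y values: none (0 points).
  x = 15: rhs = 17, matching y values: none (0 points).
  x = 16: rhs = 21, matching y values: none (0 points).
  x = 17: rhs = 6, matching y values: 11, 12 (2 points).
  x = 18: rhs = 1, matching y values: 1, 22 (2 points).
  x = 19: rhs = 12, matching y values: 9, 14 (2 points).
  x = 20: rhs = 22, matching y values: none (0 points).
  x = 21: rhs = 14, matching y values: none (0 points).
  x = 22: rhs = 17, matching y values: none (0 points).
Total affine count: 16.
Full point count |E(F_23)| = 16 + 1 = 17.
Hasse bound: |17 − (23+1)| = |-7| = 7 ≤ 2√23 ≈ 9.5917 ✓.


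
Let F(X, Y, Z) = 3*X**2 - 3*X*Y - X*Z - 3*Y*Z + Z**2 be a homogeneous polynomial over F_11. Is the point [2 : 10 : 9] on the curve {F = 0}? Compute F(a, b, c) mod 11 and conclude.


F(2,10,9) ≡ 9 (mod 11); P is NOT on the curve.

Evaluate F(2, 10, 9) term-by-term (mod 11).
  3*X**2 ↦ 3·4·1·1 = 12
  -3*X*Y ↦ -3·2·10·1 = -60
  -X*Z ↦ -1·2·1·9 = -18
  -3*Y*Z ↦ -3·1·10·9 = -270
  Z**2 ↦ 1·1·1·81 = 81
Sum: F(2, 10, 9) = (12) + (-60) + (-18) + (-270) + (81) = -255.
Reducing mod 11: -255 ≡ 9 (mod 11).
Since F(a, b, c) ≡ 9 ≠ 0 (mod 11), P does NOT lie on the curve.


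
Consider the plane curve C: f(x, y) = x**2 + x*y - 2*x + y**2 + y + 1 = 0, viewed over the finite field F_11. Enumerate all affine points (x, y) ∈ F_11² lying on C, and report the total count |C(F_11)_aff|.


Affine F_11-points: {(1, 0), (1, 9), (2, 2), (2, 6), (3, 9), (4, 3), (5, 6), (5, 10), (6, 1), (6, 3), (9, 2), (9, 10)}; count = 12.

For each of the 121 pairs (x, y) ∈ F_11², evaluate f(x, y) mod 11. Record the zeros.
  x = 0: [0↦1, 1↦3, 2↦7, 3↦2, 4↦10, 5↦9, 6↦10, 7↦2, 8↦7, 9↦3, 10↦1]  zeros at y ∈ ∅
  x = 1: [0↦0, 1↦3, 2↦8, 3↦4, 4↦2, 5↦2, 6↦4, 7↦8, 8↦3, 9↦0, 10↦10]  zeros at y ∈ {0, 9}
  x = 2: [0↦1, 1↦5, 2↦0, 3↦8, 4↦7, 5↦8, 6↦0, 7↦5, 8↦1, 9↦10, 10↦10]  zeros at y ∈ {2, 6}
  x = 3: [0↦4, 1↦9, 2↦5, 3↦3, 4↦3, 5↦5, 6↦9, 7↦4, 8↦1, 9↦0, 10↦1]  zeros at y ∈ {9}
  x = 4: [0↦9, 1↦4, 2↦1, 3↦0, 4↦1, 5↦4, 6↦9, 7↦5, 8↦3, 9↦3, 10↦5]  zeros at y ∈ {3}
  x = 5: [0↦5, 1↦1, 2↦10, 3↦10, 4↦1, 5↦5, 6↦0, 7↦8, 8↦7, 9↦8, 10↦0]  zeros at y ∈ {6, 10}
  x = 6: [0↦3, 1↦0, 2↦10, 3↦0, 4↦3, 5↦8, 6↦4, 7↦2, 8↦2, 9↦4, 10↦8]  zeros at y ∈ {1, 3}
  x = 7: [0↦3, 1↦1, 2↦1, 3↦3, 4↦7, 5↦2, 6↦10, 7↦9, 8↦10, 9↦2, 10↦7]  zeros at y ∈ ∅
  x = 8: [0↦5, 1↦4, 2↦5, 3↦8, 4↦2, 5↦9, 6↦7, 7↦7, 8↦9, 9↦2, 10↦8]  zeros at y ∈ ∅
  x = 9: [0↦9, 1↦9, 2↦0, 3↦4, 4↦10, 5↦7, 6↦6, 7↦7, 8↦10, 9↦4, 10↦0]  zeros at y ∈ {2, 10}
  x = 10: [0↦4, 1↦5, 2↦8, 3↦2, 4↦9, 5↦7, 6↦7, 7↦9, 8↦2, 9↦8, 10↦5]  zeros at y ∈ ∅
Collecting zeros: affine points = {(1, 0), (1, 9), (2, 2), (2, 6), (3, 9), (4, 3), (5, 6), (5, 10), (6, 1), (6, 3), (9, 2), (9, 10)}.
Total count |C(F_11)_aff| = 12.


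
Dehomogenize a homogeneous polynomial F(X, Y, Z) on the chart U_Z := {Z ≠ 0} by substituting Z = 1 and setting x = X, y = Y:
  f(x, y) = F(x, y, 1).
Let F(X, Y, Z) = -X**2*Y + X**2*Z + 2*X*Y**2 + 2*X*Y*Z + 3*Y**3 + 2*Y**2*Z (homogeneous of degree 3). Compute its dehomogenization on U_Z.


f(x, y) = -x**2*y + x**2 + 2*x*y**2 + 2*x*y + 3*y**3 + 2*y**2

On U_Z we set Z = 1. Each monomial c·X^i·Y^j·Z^k in F becomes c·x^i·y^j·1^k = c·x^i·y^j.
Substituting Z = 1: F(X, Y, 1) = -x**2*y + x**2 + 2*x*y**2 + 2*x*y + 3*y**3 + 2*y**2.
Note: deg(f) ≤ deg(F) = 3; strict inequality happens when F is divisible by Z (lost terms).


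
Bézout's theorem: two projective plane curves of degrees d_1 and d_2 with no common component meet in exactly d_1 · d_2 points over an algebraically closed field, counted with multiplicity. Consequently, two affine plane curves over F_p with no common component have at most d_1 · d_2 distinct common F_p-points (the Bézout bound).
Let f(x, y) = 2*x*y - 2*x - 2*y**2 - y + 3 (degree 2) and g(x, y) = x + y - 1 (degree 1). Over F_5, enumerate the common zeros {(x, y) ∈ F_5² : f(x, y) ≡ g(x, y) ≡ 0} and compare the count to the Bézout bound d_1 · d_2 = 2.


Common zeros: {(0, 1)}; count = 1; Bézout bound = 2.

deg(f) = 2, deg(g) = 1, so Bézout bound = 2.
Scan x ∈ F_5. For each x, list the y ∈ F_5 with f(x, y) ≡ 0 and those with g(x, y) ≡ 0 (mod 5); the common zeros in that column are the intersection.
  x = 0: f ≡ 0 at y ∈ {1}; g ≡ 0 at y ∈ {1}; common: {1}.
  x = 1: f ≡ 0 at y ∈ {1, 2}; g ≡ 0 at y ∈ {0}; common: ∅.
  x = 2: f ≡ 0 at y ∈ {1, 3}; g ≡ 0 at y ∈ {4}; common: ∅.
  x = 3: f ≡ 0 at y ∈ {1, 4}; g ≡ 0 at y ∈ {3}; common: ∅.
  x = 4: f ≡ 0 at y ∈ {0, 1}; g ≡ 0 at y ∈ {2}; common: ∅.
Collecting: common zeros = {(0, 1)}, so the count is 1.
Comparison with the Bézout bound: 1 ≤ 2 = deg(f)·deg(g), as expected for curves with no common component (the affine F_5-count falls short of the bound because intersections may lie at infinity, over extension fields, or carry multiplicity).


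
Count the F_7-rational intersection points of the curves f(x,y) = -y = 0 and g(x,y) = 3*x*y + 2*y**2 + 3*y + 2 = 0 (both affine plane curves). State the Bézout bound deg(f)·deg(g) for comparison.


Common zeros: ∅; count = 0; Bézout bound = 2.

deg(f) = 1, deg(g) = 2, so Bézout bound = 2.
Scan x ∈ F_7. For each x, list the y ∈ F_7 with f(x, y) ≡ 0 and those with g(x, y) ≡ 0 (mod 7); the common zeros in that column are the intersection.
  x = 0: f ≡ 0 at y ∈ {0}; g ≡ 0 at y ∈ {1}; common: ∅.
  x = 1: f ≡ 0 at y ∈ {0}; g ≡ 0 at y ∈ ∅; common: ∅.
  x = 2: f ≡ 0 at y ∈ {0}; g ≡ 0 at y ∈ {2, 4}; common: ∅.
  x = 3: f ≡ 0 at y ∈ {0}; g ≡ 0 at y ∈ {3, 5}; common: ∅.
  x = 4: f ≡ 0 at y ∈ {0}; g ≡ 0 at y ∈ ∅; common: ∅.
  x = 5: f ≡ 0 at y ∈ {0}; g ≡ 0 at y ∈ {6}; common: ∅.
  x = 6: f ≡ 0 at y ∈ {0}; g ≡ 0 at y ∈ ∅; common: ∅.
Collecting: common zeros = ∅, so the count is 0.
Comparison with the Bézout bound: 0 ≤ 2 = deg(f)·deg(g), as expected for curves with no common component (the affine F_7-count falls short of the bound because intersections may lie at infinity, over extension fields, or carry multiplicity).


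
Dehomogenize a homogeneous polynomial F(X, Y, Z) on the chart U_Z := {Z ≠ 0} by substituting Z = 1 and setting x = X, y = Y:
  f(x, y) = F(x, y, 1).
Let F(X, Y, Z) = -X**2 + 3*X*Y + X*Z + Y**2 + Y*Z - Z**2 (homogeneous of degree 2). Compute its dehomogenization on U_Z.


f(x, y) = -x**2 + 3*x*y + x + y**2 + y - 1

On U_Z we set Z = 1. Each monomial c·X^i·Y^j·Z^k in F becomes c·x^i·y^j·1^k = c·x^i·y^j.
Substituting Z = 1: F(X, Y, 1) = -x**2 + 3*x*y + x + y**2 + y - 1.
Note: deg(f) ≤ deg(F) = 2; strict inequality happens when F is divisible by Z (lost terms).


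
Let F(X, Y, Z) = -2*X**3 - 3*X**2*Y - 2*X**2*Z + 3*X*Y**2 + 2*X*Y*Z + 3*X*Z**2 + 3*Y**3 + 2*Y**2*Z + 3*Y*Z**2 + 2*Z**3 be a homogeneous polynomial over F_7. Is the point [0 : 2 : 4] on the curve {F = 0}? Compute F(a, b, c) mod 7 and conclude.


F(0,2,4) ≡ 0 (mod 7); P is on the curve.

Evaluate F(0, 2, 4) term-by-term (mod 7).
  -2*X**3 ↦ -2·0·1·1 = 0
  -3*X**2*Y ↦ -3·0·2·1 = 0
  -2*X**2*Z ↦ -2·0·1·4 = 0
  3*X*Y**2 ↦ 3·0·4·1 = 0
  2*X*Y*Z ↦ 2·0·2·4 = 0
  3*X*Z**2 ↦ 3·0·1·16 = 0
  3*Y**3 ↦ 3·1·8·1 = 24
  2*Y**2*Z ↦ 2·1·4·4 = 32
  3*Y*Z**2 ↦ 3·1·2·16 = 96
  2*Z**3 ↦ 2·1·1·64 = 128
Sum: F(0, 2, 4) = (0) + (0) + (0) + (0) + (0) + (0) + (24) + (32) + (96) + (128) = 280.
Reducing mod 7: 280 ≡ 0 (mod 7).
Since F(a, b, c) ≡ 0 (mod 7), P lies on the curve.


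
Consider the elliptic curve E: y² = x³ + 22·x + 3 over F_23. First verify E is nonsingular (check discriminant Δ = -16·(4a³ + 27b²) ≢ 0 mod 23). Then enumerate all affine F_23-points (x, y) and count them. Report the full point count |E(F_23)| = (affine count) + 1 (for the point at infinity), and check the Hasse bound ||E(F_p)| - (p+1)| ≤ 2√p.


Affine points = {(0, 7), (0, 16), (1, 7), (1, 16), (2, 3), (2, 20), (3, 2), (3, 21), (5, 10), (5, 13), (6, 11), (6, 12), (8, 1), (8, 22), (10, 2), (10, 21), (11, 9), (11, 14), (13, 5), (13, 18), (16, 9), (16, 14), (17, 0), (19, 9), (19, 14), (20, 5), (20, 18), (22, 7), (22, 16)}; affine count = 29; |E(F_23)| = 30.

Discriminant check: Δ ∝ 4a³ + 27b² = 4·22³ + 27·3² = 4·10648 + 27·9 ≡ 9 (mod 23). Nonzero ⇒ E is nonsingular.
For each x ∈ F_23, compute rhs = x³ + 22·x + 3 mod 23, then count y ∈ F_23 with y² ≡ rhs.
  x = 0: rhs = 3, matching y values: 7, 16 (2 points).
  x = 1: rhs = 3, matching y values: 7, 16 (2 points).
  x = 2: rhs = 9, matching y values: 3, 20 (2 points).
  x = 3: rhs = 4, matching y values: 2, 21 (2 points).
  x = 4: rhs = 17, matching y values: none (0 points).
  x = 5: rhs = 8, matching y values: 10, 13 (2 points).
  x = 6: rhs = 6, matching y values: 11, 12 (2 points).
  x = 7: rhs = 17, matching y values: none (0 points).
  x = 8: rhs = 1, matching y values: 1, 22 (2 points).
  x = 9: rhs = 10, matching y values: none (0 points).
  x = 10: rhs = 4, matching y values: 2, 21 (2 points).
  x = 11: rhs = 12, matching y values: 9, 14 (2 points).
  x = 12: rhs = 17, matching y values: none (0 points).
  x = 13: rhs = 2, matching y values: 5, 18 (2 points).
  x = 14: rhs = 19, matching y values: none (0 points).
  x = 15: rhs = 5, matching y values: none (0 points).
  x = 16: rhs = 12, matching y values: 9, 14 (2 points).
  x = 17: rhs = 0, matching y values: 0 (1 points).
  x = 18: rhs = 21, matching y values: none (0 points).
  x = 19: rhs = 12, matching y values: 9, 14 (2 points).
  x = 20: rhs = 2, matching y values: 5, 18 (2 points).
  x = 21: rhs = 20, matching y values: none (0 points).
  x = 22: rhs = 3, matching y values: 7, 16 (2 points).
Total affine count: 29.
Full point count |E(F_23)| = 29 + 1 = 30.
Hasse bound: |30 − (23+1)| = |6| = 6 ≤ 2√23 ≈ 9.5917 ✓.


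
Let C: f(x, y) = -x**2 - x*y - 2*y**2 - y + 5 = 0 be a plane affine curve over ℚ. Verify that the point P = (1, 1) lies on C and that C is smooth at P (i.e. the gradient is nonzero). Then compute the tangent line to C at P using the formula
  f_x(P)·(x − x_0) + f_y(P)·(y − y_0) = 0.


Tangent line at P: -3*x - 6*y + 9 = 0.

Step 1: f(1, 1) = 0, so P lies on C.
Step 2: partial derivatives
  f_x(x, y) = -2*x - y, f_y(x, y) = -x - 4*y - 1.
  f_x(P) = -3, f_y(P) = -6 (gradient nonzero, so P is smooth).
Step 3: tangent line at P: -3·(x − 1) + -6·(y − 1) = 0.
Expanding: -3*x - 6*y + 9 = 0.


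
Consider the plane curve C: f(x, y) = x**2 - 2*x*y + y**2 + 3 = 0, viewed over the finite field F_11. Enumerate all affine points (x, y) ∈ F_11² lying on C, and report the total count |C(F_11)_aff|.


Affine F_11-points: ∅; count = 0.

For each of the 121 pairs (x, y) ∈ F_11², evaluate f(x, y) mod 11. Record the zeros.
  x = 0: [0↦3, 1↦4, 2↦7, 3↦1, 4↦8, 5↦6, 6↦6, 7↦8, 8↦1, 9↦7, 10↦4]  zeros at y ∈ ∅
  x = 1: [0↦4, 1↦3, 2↦4, 3↦7, 4↦1, 5↦8, 6↦6, 7↦6, 8↦8, 9↦1, 10↦7]  zeros at y ∈ ∅
  x = 2: [0↦7, 1↦4, 2↦3, 3↦4, 4↦7, 5↦1, 6↦8, 7↦6, 8↦6, 9↦8, 10↦1]  zeros at y ∈ ∅
  x = 3: [0↦1, 1↦7, 2↦4, 3↦3, 4↦4, 5↦7, 6↦1, 7↦8, 8↦6, 9↦6, 10↦8]  zeros at y ∈ ∅
  x = 4: [0↦8, 1↦1, 2↦7, 3↦4, 4↦3, 5↦4, 6↦7, 7↦1, 8↦8, 9↦6, 10↦6]  zeros at y ∈ ∅
  x = 5: [0↦6, 1↦8, 2↦1, 3↦7, 4↦4, 5↦3, 6↦4, 7↦7, 8↦1, 9↦8, 10↦6]  zeros at y ∈ ∅
  x = 6: [0↦6, 1↦6, 2↦8, 3↦1, 4↦7, 5↦4, 6↦3, 7↦4, 8↦7, 9↦1, 10↦8]  zeros at y ∈ ∅
  x = 7: [0↦8, 1↦6, 2↦6, 3↦8, 4↦1, 5↦7, 6↦4, 7↦3, 8↦4, 9↦7, 10↦1]  zeros at y ∈ ∅
  x = 8: [0↦1, 1↦8, 2↦6, 3↦6, 4↦8, 5↦1, 6↦7, 7↦4, 8↦3, 9↦4, 10↦7]  zeros at y ∈ ∅
  x = 9: [0↦7, 1↦1, 2↦8, 3↦6, 4↦6, 5↦8, 6↦1, 7↦7, 8↦4, 9↦3, 10↦4]  zeros at y ∈ ∅
  x = 10: [0↦4, 1↦7, 2↦1, 3↦8, 4↦6, 5↦6, 6↦8, 7↦1, 8↦7, 9↦4, 10↦3]  zeros at y ∈ ∅
Collecting zeros: affine points = ∅.
Total count |C(F_11)_aff| = 0.
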